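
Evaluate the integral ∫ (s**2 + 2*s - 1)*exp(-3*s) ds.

(-9*s**2 - 24*s + 1)*exp(-3*s)/27 + C

Use integration by parts with u = s**2 + 2*s - 1, dv = exp(-3*s) ds, so v = -exp(-3*s)/3.
Apply parts 2 times (tabular method): alternate signs, differentiate u down to 0, integrate dv up.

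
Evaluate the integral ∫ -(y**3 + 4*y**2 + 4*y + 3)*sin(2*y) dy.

y**3*cos(2*y)/2 - 3*y**2*sin(2*y)/4 + 2*y**2*cos(2*y) - 2*y*sin(2*y) + 5*y*cos(2*y)/4 - 5*sin(2*y)/8 + cos(2*y)/2 + C

Use integration by parts with u = y**3 + 4*y**2 + 4*y + 3, dv = -sin(2*y) dy, so v = cos(2*y)/2.
Apply parts 3 times (tabular method): alternate signs, differentiate u down to 0, integrate dv up.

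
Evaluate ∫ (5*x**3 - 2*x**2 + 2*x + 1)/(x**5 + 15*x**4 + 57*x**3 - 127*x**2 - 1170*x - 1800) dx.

11*log(x - 4)/210 + 79*log(x + 3)/42 + 221*log(x + 5)/6 - 1163*log(x + 6)/30 + 38/(x + 5) + C

Factor the denominator: (x - 4)*(x + 3)*(x + 5)**2*(x + 6).
Partial-fraction decomposition: -1163/(30*(x + 6)) + 221/(6*(x + 5)) - 38/(x + 5)**2 + 79/(42*(x + 3)) + 11/(210*(x - 4)).
Integrate each term; A/(x−a) gives A·log|x−a|; A/(x−a)² gives −A/(x−a).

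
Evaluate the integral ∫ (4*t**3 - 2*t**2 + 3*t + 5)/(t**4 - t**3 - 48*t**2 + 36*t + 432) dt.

Factor the denominator: (t - 6)*(t - 4)*(t + 3)*(t + 6).
Partial-fraction decomposition: 949/(360*(t + 6)) - 130/(189*(t + 3)) - 241/(140*(t - 4)) + 815/(216*(t - 6)).
Integrate each term: A/(t−a) contributes A·log|t−a|.

815*log(t - 6)/216 - 241*log(t - 4)/140 - 130*log(t + 3)/189 + 949*log(t + 6)/360 + C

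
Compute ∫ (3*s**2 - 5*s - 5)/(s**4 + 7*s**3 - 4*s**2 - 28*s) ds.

5*log(s)/28 - log(s - 2)/24 + 17*log(s + 2)/40 - 59*log(s + 7)/105 + C

Factor the denominator: s*(s - 2)*(s + 2)*(s + 7).
Partial-fraction decomposition: -59/(105*(s + 7)) + 17/(40*(s + 2)) - 1/(24*(s - 2)) + 5/(28*s).
Integrate each term: A/(s−a) contributes A·log|s−a|.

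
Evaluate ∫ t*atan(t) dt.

Use integration by parts with u = arctan(t), dv = t dt.
Then du = 1/(t**2 + 1) dt.

t**2*atan(t)/2 - t/2 + atan(t)/2 + C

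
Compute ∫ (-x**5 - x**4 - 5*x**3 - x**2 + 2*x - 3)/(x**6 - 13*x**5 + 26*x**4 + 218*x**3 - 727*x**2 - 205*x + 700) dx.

-6987*log(x - 7)/704 + 139895*log(x - 5)/15552 + 3*log(x - 1)/320 - log(x + 1)/1728 - 1061*log(x + 4)/13365 - 4393/(432*x - 2160) + C

Factor the denominator: (x - 7)*(x - 5)**2*(x - 1)*(x + 1)*(x + 4).
Partial-fraction decomposition: -1061/(13365*(x + 4)) - 1/(1728*(x + 1)) + 3/(320*(x - 1)) + 139895/(15552*(x - 5)) + 4393/(432*(x - 5)**2) - 6987/(704*(x - 7)).
Integrate each term; A/(x−a) gives A·log|x−a|; A/(x−a)² gives −A/(x−a).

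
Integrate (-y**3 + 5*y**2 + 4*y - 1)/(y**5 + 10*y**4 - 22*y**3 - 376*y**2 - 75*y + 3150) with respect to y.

Factor the denominator: (y - 5)*(y - 3)*(y + 5)*(y + 6)*(y + 7).
Partial-fraction decomposition: 559/(240*(y + 7)) - 371/(99*(y + 6)) + 229/(160*(y + 5)) - 29/(1440*(y - 3)) + 19/(2640*(y - 5)).
Integrate each term: A/(y−a) contributes A·log|y−a|.

19*log(y - 5)/2640 - 29*log(y - 3)/1440 + 229*log(y + 5)/160 - 371*log(y + 6)/99 + 559*log(y + 7)/240 + C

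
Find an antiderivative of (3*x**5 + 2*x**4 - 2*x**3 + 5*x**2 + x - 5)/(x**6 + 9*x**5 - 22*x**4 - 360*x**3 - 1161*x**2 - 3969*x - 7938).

Factor the denominator: (x - 7)*(x + 3)*(x + 6)*(x + 7)*(x**2 + 9).
Partial-fraction decomposition: -(15*x + 247)/(522*(x**2 + 9)) + 11175/(812*(x + 7)) - 4027/(351*(x + 6)) + 119/(540*(x + 3)) + 6848/(13195*(x - 7)).
Integrate each term; A/(x−a) gives A·log|x−a|; the (Bx+D)/(x²+p²) term gives a log and an atan.

6848*log(x - 7)/13195 + 119*log(x + 3)/540 - 4027*log(x + 6)/351 + 11175*log(x + 7)/812 - 5*log(x**2 + 9)/348 - 247*atan(x/3)/1566 + C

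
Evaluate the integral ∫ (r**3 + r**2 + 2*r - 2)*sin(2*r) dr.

-r**3*cos(2*r)/2 + 3*r**2*sin(2*r)/4 - r**2*cos(2*r)/2 + r*sin(2*r)/2 - r*cos(2*r)/4 + sin(2*r)/8 + 5*cos(2*r)/4 + C

Use integration by parts with u = r**3 + r**2 + 2*r - 2, dv = sin(2*r) dr, so v = -cos(2*r)/2.
Apply parts 3 times (tabular method): alternate signs, differentiate u down to 0, integrate dv up.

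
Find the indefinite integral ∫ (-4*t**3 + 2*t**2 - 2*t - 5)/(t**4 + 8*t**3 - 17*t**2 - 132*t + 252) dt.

-101*log(t - 3)/90 + 11*log(t - 2)/24 + 943*log(t + 6)/72 - 493*log(t + 7)/30 + C

Factor the denominator: (t - 3)*(t - 2)*(t + 6)*(t + 7).
Partial-fraction decomposition: -493/(30*(t + 7)) + 943/(72*(t + 6)) + 11/(24*(t - 2)) - 101/(90*(t - 3)).
Integrate each term: A/(t−a) contributes A·log|t−a|.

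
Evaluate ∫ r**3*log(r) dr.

Use integration by parts with u = log(r), dv = r**3 dr.
Then du = 1/r dr and v = r**4/4.

r**4*log(r)/4 - r**4/16 + C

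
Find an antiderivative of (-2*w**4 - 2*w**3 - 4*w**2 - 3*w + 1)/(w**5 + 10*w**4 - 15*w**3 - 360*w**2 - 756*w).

Factor the denominator: w*(w - 6)*(w + 3)*(w + 6)*(w + 7).
Partial-fraction decomposition: -165/(14*(w + 7)) + 2285/(216*(w + 6)) - 67/(162*(w + 3)) - 245/(648*(w - 6)) - 1/(756*w).
Integrate each term: A/(w−a) contributes A·log|w−a|.

-log(w)/756 - 245*log(w - 6)/648 - 67*log(w + 3)/162 + 2285*log(w + 6)/216 - 165*log(w + 7)/14 + C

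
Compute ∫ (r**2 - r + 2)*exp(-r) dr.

Use integration by parts with u = r**2 - r + 2, dv = exp(-r) dr, so v = -exp(-r).
Apply parts 2 times (tabular method): alternate signs, differentiate u down to 0, integrate dv up.

(-r**2 - r - 3)*exp(-r) + C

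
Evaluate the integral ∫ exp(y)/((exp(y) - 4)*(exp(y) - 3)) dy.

log(exp(y) - 4) - log(exp(y) - 3) + C

Let u = e^y, du = e^y dy.
The integral becomes ∫ du/((u-4)(u-3)); decompose into partial fractions.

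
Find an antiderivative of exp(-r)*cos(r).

Let I denote the integral. Integrate by parts with u = cos(r), dv = exp(-r) dr, so v = -exp(-r): I = -exp(-r)*cos(r) − ∫ exp(-r)*sin(r) dr.
Apply parts again with u = sin(r), dv = exp(-r) dr: ∫ exp(-r)*sin(r) dr = -exp(-r)*sin(r) + I. Substituting back brings back I: I = exp(-r)*sin(r) - exp(-r)*cos(r) − I.
Solving for I: (1 + 1)·I equals the remaining terms, so I = (1/2)·(exp(-r)*sin(r) - exp(-r)*cos(r)).

exp(-r)*sin(r)/2 - exp(-r)*cos(r)/2 + C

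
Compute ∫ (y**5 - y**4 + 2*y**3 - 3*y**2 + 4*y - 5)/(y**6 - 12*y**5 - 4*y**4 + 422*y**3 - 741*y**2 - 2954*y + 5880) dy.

2429*log(y - 7)/27000 + 859*log(y - 4)/1134 - 23*log(y - 2)/1750 - 211*log(y + 3)/3500 + 1025*log(y + 5)/4536 - 1871/(225*y - 1575) + C

Factor the denominator: (y - 7)**2*(y - 4)*(y - 2)*(y + 3)*(y + 5).
Partial-fraction decomposition: 1025/(4536*(y + 5)) - 211/(3500*(y + 3)) - 23/(1750*(y - 2)) + 859/(1134*(y - 4)) + 2429/(27000*(y - 7)) + 1871/(225*(y - 7)**2).
Integrate each term; A/(y−a) gives A·log|y−a|; A/(y−a)² gives −A/(y−a).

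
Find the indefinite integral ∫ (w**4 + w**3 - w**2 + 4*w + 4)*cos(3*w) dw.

w**4*sin(3*w)/3 + w**3*sin(3*w)/3 + 4*w**3*cos(3*w)/9 - 7*w**2*sin(3*w)/9 + w**2*cos(3*w)/3 + 10*w*sin(3*w)/9 - 14*w*cos(3*w)/27 + 122*sin(3*w)/81 + 10*cos(3*w)/27 + C

Use integration by parts with u = w**4 + w**3 - w**2 + 4*w + 4, dv = cos(3*w) dw, so v = sin(3*w)/3.
Apply parts 4 times (tabular method): alternate signs, differentiate u down to 0, integrate dv up.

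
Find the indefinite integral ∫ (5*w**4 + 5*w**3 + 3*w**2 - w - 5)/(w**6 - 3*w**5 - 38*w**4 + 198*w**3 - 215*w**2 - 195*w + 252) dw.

149*log(w - 4)/15 - 15517*log(w - 3)/1600 - 7*log(w - 1)/192 - log(w + 1)/960 - 949*log(w + 7)/4800 + 559/(80*w - 240) + C

Factor the denominator: (w - 4)*(w - 3)**2*(w - 1)*(w + 1)*(w + 7).
Partial-fraction decomposition: -949/(4800*(w + 7)) - 1/(960*(w + 1)) - 7/(192*(w - 1)) - 15517/(1600*(w - 3)) - 559/(80*(w - 3)**2) + 149/(15*(w - 4)).
Integrate each term; A/(w−a) gives A·log|w−a|; A/(w−a)² gives −A/(w−a).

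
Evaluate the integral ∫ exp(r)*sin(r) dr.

Let I denote the integral. Integrate by parts with u = sin(r), dv = exp(r) dr, so v = exp(r): I = exp(r)*sin(r) − ∫ exp(r)*cos(r) dr.
Apply parts again with u = cos(r), dv = exp(r) dr: ∫ exp(r)*cos(r) dr = exp(r)*cos(r) + I. Substituting back brings back I: I = exp(r)*sin(r) - exp(r)*cos(r) − I.
Solving for I: (1 + 1)·I equals the remaining terms, so I = (1/2)·(exp(r)*sin(r) - exp(r)*cos(r)).

exp(r)*sin(r)/2 - exp(r)*cos(r)/2 + C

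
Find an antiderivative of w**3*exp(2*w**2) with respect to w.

(2*w**2 - 1)*exp(2*w**2)/8 + C

Let u = w², du = 2w dw; rewrite as (1/2)∫ u^1·exp(2u) du.
Now integrate by parts 1 time.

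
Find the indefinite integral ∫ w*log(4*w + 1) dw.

w**2*log(4*w + 1)/2 - w**2/4 + w/8 - log(4*w + 1)/32 + C

Use integration by parts with u = log(4*w + 1), dv = w dw.
Then du = 4/(4*w + 1) dw and v = w**2/2.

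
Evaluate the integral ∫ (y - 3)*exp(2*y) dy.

(2*y - 7)*exp(2*y)/4 + C

Use integration by parts with u = y - 3, dv = exp(2*y) dy, so v = exp(2*y)/2.
Apply parts 1 times (tabular method): alternate signs, differentiate u down to 0, integrate dv up.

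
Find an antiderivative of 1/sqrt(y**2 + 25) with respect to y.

Substitute y = 5·tan(θ), so dy = 5·sec(θ)^2 dθ and the radical becomes sqrt(y**2 + 25) = 5·sec(θ) by the Pythagorean identity.
Integrate the resulting trig expression in θ, then back-substitute tan(θ) = y/5, sec(θ) = sqrt(y**2 + 25)/5 (absorbing any constant into C).

log(y + sqrt(y**2 + 25)) + C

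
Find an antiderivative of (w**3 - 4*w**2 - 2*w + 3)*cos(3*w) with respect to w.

Use integration by parts with u = w**3 - 4*w**2 - 2*w + 3, dv = cos(3*w) dw, so v = sin(3*w)/3.
Apply parts 3 times (tabular method): alternate signs, differentiate u down to 0, integrate dv up.

w**3*sin(3*w)/3 - 4*w**2*sin(3*w)/3 + w**2*cos(3*w)/3 - 8*w*sin(3*w)/9 - 8*w*cos(3*w)/9 + 35*sin(3*w)/27 - 8*cos(3*w)/27 + C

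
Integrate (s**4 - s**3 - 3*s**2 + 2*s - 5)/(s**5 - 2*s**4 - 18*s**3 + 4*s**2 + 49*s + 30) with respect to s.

215*log(s - 5)/432 + log(s - 2)/27 + log(s + 1)/36 + 7*log(s + 3)/16 + 2/(9*s + 9) + C

Factor the denominator: (s - 5)*(s - 2)*(s + 1)**2*(s + 3).
Partial-fraction decomposition: 7/(16*(s + 3)) + 1/(36*(s + 1)) - 2/(9*(s + 1)**2) + 1/(27*(s - 2)) + 215/(432*(s - 5)).
Integrate each term; A/(s−a) gives A·log|s−a|; A/(s−a)² gives −A/(s−a).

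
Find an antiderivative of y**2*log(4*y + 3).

Use integration by parts with u = log(4*y + 3), dv = y**2 dy.
Then du = 4/(4*y + 3) dy and v = y**3/3.

y**3*log(4*y + 3)/3 - y**3/9 + y**2/8 - 3*y/16 + 9*log(4*y + 3)/64 + C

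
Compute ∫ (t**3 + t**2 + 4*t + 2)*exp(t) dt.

(t**3 - 2*t**2 + 8*t - 6)*exp(t) + C

Use integration by parts with u = t**3 + t**2 + 4*t + 2, dv = exp(t) dt, so v = exp(t).
Apply parts 3 times (tabular method): alternate signs, differentiate u down to 0, integrate dv up.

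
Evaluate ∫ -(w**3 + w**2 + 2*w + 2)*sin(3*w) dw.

w**3*cos(3*w)/3 - w**2*sin(3*w)/3 + w**2*cos(3*w)/3 - 2*w*sin(3*w)/9 + 4*w*cos(3*w)/9 - 4*sin(3*w)/27 + 16*cos(3*w)/27 + C

Use integration by parts with u = w**3 + w**2 + 2*w + 2, dv = -sin(3*w) dw, so v = cos(3*w)/3.
Apply parts 3 times (tabular method): alternate signs, differentiate u down to 0, integrate dv up.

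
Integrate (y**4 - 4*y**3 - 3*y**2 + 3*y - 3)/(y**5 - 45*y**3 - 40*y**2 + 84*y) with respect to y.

-log(y)/28 + 50*log(y - 7)/273 + log(y - 1)/21 - log(y + 2)/8 + 677*log(y + 6)/728 + C

Factor the denominator: y*(y - 7)*(y - 1)*(y + 2)*(y + 6).
Partial-fraction decomposition: 677/(728*(y + 6)) - 1/(8*(y + 2)) + 1/(21*(y - 1)) + 50/(273*(y - 7)) - 1/(28*y).
Integrate each term: A/(y−a) contributes A·log|y−a|.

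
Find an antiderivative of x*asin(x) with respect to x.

x**2*asin(x)/2 + x*sqrt(-x**2 + 1)/4 - asin(x)/4 + C

Use integration by parts with u = arcsin(x), dv = x dx.
Then du = 1/sqrt(-x**2 + 1) dx.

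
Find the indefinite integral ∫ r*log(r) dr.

r**2*log(r)/2 - r**2/4 + C

Use integration by parts with u = log(r), dv = r dr.
Then du = 1/r dr and v = r**2/2.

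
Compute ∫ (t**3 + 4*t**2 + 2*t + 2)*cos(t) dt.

Use integration by parts with u = t**3 + 4*t**2 + 2*t + 2, dv = cos(t) dt, so v = sin(t).
Apply parts 3 times (tabular method): alternate signs, differentiate u down to 0, integrate dv up.

t**3*sin(t) + 4*t**2*sin(t) + 3*t**2*cos(t) - 4*t*sin(t) + 8*t*cos(t) - 6*sin(t) - 4*cos(t) + C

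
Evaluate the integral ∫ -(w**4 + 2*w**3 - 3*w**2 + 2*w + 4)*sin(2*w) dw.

w**4*cos(2*w)/2 - w**3*sin(2*w) + w**3*cos(2*w) - 3*w**2*sin(2*w)/2 - 3*w**2*cos(2*w) + 3*w*sin(2*w) - w*cos(2*w)/2 + sin(2*w)/4 + 7*cos(2*w)/2 + C

Use integration by parts with u = w**4 + 2*w**3 - 3*w**2 + 2*w + 4, dv = -sin(2*w) dw, so v = cos(2*w)/2.
Apply parts 4 times (tabular method): alternate signs, differentiate u down to 0, integrate dv up.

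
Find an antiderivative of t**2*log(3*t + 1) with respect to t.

t**3*log(3*t + 1)/3 - t**3/9 + t**2/18 - t/27 + log(3*t + 1)/81 + C

Use integration by parts with u = log(3*t + 1), dv = t**2 dt.
Then du = 3/(3*t + 1) dt and v = t**3/3.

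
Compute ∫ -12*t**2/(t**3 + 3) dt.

-4*log(t**3 + 3) + C

Let u = t**3 + 3, so du = (3*t**2) dt.
Rewriting, the integral becomes -4·∫ 1/u du = -4·log(u).
Substituting back, u = t**3 + 3.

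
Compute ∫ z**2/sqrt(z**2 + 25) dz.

Substitute z = 5·tan(θ), so dz = 5·sec(θ)^2 dθ and the radical becomes sqrt(z**2 + 25) = 5·sec(θ) by the Pythagorean identity.
Integrate the resulting trig expression in θ, then back-substitute tan(θ) = z/5, sec(θ) = sqrt(z**2 + 25)/5 (absorbing any constant into C).

z*sqrt(z**2 + 25)/2 - 25*log(z + sqrt(z**2 + 25))/2 + C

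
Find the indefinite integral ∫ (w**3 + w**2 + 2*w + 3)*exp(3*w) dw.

Use integration by parts with u = w**3 + w**2 + 2*w + 3, dv = exp(3*w) dw, so v = exp(3*w)/3.
Apply parts 3 times (tabular method): alternate signs, differentiate u down to 0, integrate dv up.

(3*w**3 + 6*w + 7)*exp(3*w)/9 + C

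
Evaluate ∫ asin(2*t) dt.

t*asin(2*t) + sqrt(-4*t**2 + 1)/2 + C

Use integration by parts with u = arcsin(2*t), dv = dt.
Then du = 2/sqrt(-4*t**2 + 1) dt.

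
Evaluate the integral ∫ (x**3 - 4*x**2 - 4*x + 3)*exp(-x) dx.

(-x**3 + x**2 + 6*x + 3)*exp(-x) + C

Use integration by parts with u = x**3 - 4*x**2 - 4*x + 3, dv = exp(-x) dx, so v = -exp(-x).
Apply parts 3 times (tabular method): alternate signs, differentiate u down to 0, integrate dv up.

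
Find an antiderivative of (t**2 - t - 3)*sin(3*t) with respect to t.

-t**2*cos(3*t)/3 + 2*t*sin(3*t)/9 + t*cos(3*t)/3 - sin(3*t)/9 + 29*cos(3*t)/27 + C

Use integration by parts with u = t**2 - t - 3, dv = sin(3*t) dt, so v = -cos(3*t)/3.
Apply parts 2 times (tabular method): alternate signs, differentiate u down to 0, integrate dv up.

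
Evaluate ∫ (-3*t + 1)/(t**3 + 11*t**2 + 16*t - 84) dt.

Factor the denominator: (t - 2)*(t + 6)*(t + 7).
Partial-fraction decomposition: 22/(9*(t + 7)) - 19/(8*(t + 6)) - 5/(72*(t - 2)).
Integrate each term: A/(t−a) contributes A·log|t−a|.

-5*log(t - 2)/72 - 19*log(t + 6)/8 + 22*log(t + 7)/9 + C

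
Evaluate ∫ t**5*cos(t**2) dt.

t**4*sin(t**2)/2 + t**2*cos(t**2) - sin(t**2) + C

Let u = t², du = 2t dt; rewrite as (1/2)∫ u^2·cos(1u) du.
Now integrate by parts 2 times.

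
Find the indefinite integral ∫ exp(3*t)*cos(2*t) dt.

Let I denote the integral. Integrate by parts with u = cos(2*t), dv = exp(3*t) dt, so v = exp(3*t)/3: I = exp(3*t)*cos(2*t)/3 + (2/3)·∫ exp(3*t)*sin(2*t) dt.
Apply parts again with u = sin(2*t), dv = exp(3*t) dt: ∫ exp(3*t)*sin(2*t) dt = exp(3*t)*sin(2*t)/3 − (2/3)·I. Substituting back brings back I: I = 2*exp(3*t)*sin(2*t)/9 + exp(3*t)*cos(2*t)/3 − (4/9)·I.
Solving for I: (1 + 4/9)·I equals the remaining terms, so I = (9/13)·(2*exp(3*t)*sin(2*t)/9 + exp(3*t)*cos(2*t)/3).

2*exp(3*t)*sin(2*t)/13 + 3*exp(3*t)*cos(2*t)/13 + C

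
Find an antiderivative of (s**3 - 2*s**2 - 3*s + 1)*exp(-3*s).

(-9*s**3 + 9*s**2 + 33*s + 2)*exp(-3*s)/27 + C

Use integration by parts with u = s**3 - 2*s**2 - 3*s + 1, dv = exp(-3*s) ds, so v = -exp(-3*s)/3.
Apply parts 3 times (tabular method): alternate signs, differentiate u down to 0, integrate dv up.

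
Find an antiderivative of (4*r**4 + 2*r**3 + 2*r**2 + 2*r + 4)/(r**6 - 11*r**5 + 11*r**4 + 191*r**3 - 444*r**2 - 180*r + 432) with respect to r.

Factor the denominator: (r - 6)**2*(r - 3)*(r - 1)*(r + 1)*(r + 4).
Partial-fraction decomposition: -11/(125*(r + 4)) + 1/(196*(r + 1)) - 7/(250*(r - 1)) + 29/(36*(r - 3)) - 38293/(55125*(r - 6)) + 2852/(525*(r - 6)**2).
Integrate each term; A/(r−a) gives A·log|r−a|; A/(r−a)² gives −A/(r−a).

-38293*log(r - 6)/55125 + 29*log(r - 3)/36 - 7*log(r - 1)/250 + log(r + 1)/196 - 11*log(r + 4)/125 - 2852/(525*r - 3150) + C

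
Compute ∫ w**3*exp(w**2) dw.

Let u = w², du = 2w dw; rewrite as (1/2)∫ u^1·exp(1u) du.
Now integrate by parts 1 time.

(w**2 - 1)*exp(w**2)/2 + C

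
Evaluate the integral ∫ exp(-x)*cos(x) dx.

exp(-x)*sin(x)/2 - exp(-x)*cos(x)/2 + C

Let I denote the integral. Integrate by parts with u = cos(x), dv = exp(-x) dx, so v = -exp(-x): I = -exp(-x)*cos(x) − ∫ exp(-x)*sin(x) dx.
Apply parts again with u = sin(x), dv = exp(-x) dx: ∫ exp(-x)*sin(x) dx = -exp(-x)*sin(x) + I. Substituting back brings back I: I = exp(-x)*sin(x) - exp(-x)*cos(x) − I.
Solving for I: (1 + 1)·I equals the remaining terms, so I = (1/2)·(exp(-x)*sin(x) - exp(-x)*cos(x)).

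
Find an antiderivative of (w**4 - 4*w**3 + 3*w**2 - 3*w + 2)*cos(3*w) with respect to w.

Use integration by parts with u = w**4 - 4*w**3 + 3*w**2 - 3*w + 2, dv = cos(3*w) dw, so v = sin(3*w)/3.
Apply parts 4 times (tabular method): alternate signs, differentiate u down to 0, integrate dv up.

w**4*sin(3*w)/3 - 4*w**3*sin(3*w)/3 + 4*w**3*cos(3*w)/9 + 5*w**2*sin(3*w)/9 - 4*w**2*cos(3*w)/3 - w*sin(3*w)/9 + 10*w*cos(3*w)/27 + 44*sin(3*w)/81 - cos(3*w)/27 + C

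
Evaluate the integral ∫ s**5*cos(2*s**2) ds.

Let u = s², du = 2s ds; rewrite as (1/2)∫ u^2·cos(2u) du.
Now integrate by parts 2 times.

s**4*sin(2*s**2)/4 + s**2*cos(2*s**2)/4 - sin(2*s**2)/8 + C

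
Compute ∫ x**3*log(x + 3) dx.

Use integration by parts with u = log(x + 3), dv = x**3 dx.
Then du = 1/(x + 3) dx and v = x**4/4.

x**4*log(x + 3)/4 - x**4/16 + x**3/4 - 9*x**2/8 + 27*x/4 - 81*log(x + 3)/4 + C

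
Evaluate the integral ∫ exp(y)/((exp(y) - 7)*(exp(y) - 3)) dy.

log(exp(y) - 7)/4 - log(exp(y) - 3)/4 + C

Let u = e^y, du = e^y dy.
The integral becomes ∫ du/((u-7)(u-3)); decompose into partial fractions.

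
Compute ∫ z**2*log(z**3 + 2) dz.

z**3*log(z**3 + 2)/3 - z**3/3 + 2*log(z**3 + 2)/3 + C

Let u = z**3 + 2, so du = (3*z**2) dz.
The integral becomes (1/3)·∫ log(u) du; integrate by parts with u′=log(u), dv′=du.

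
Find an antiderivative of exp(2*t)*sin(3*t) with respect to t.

2*exp(2*t)*sin(3*t)/13 - 3*exp(2*t)*cos(3*t)/13 + C

Let I denote the integral. Integrate by parts with u = sin(3*t), dv = exp(2*t) dt, so v = exp(2*t)/2: I = exp(2*t)*sin(3*t)/2 − (3/2)·∫ exp(2*t)*cos(3*t) dt.
Apply parts again with u = cos(3*t), dv = exp(2*t) dt: ∫ exp(2*t)*cos(3*t) dt = exp(2*t)*cos(3*t)/2 + (3/2)·I. Substituting back brings back I: I = exp(2*t)*sin(3*t)/2 - 3*exp(2*t)*cos(3*t)/4 − (9/4)·I.
Solving for I: (1 + 9/4)·I equals the remaining terms, so I = (4/13)·(exp(2*t)*sin(3*t)/2 - 3*exp(2*t)*cos(3*t)/4).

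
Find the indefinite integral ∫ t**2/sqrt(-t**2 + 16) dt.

Substitute t = 4·sin(θ), so dt = 4·cos(θ) dθ and the radical becomes sqrt(-t**2 + 16) = 4·cos(θ) by the Pythagorean identity.
Integrate the resulting trig expression in θ, then back-substitute θ = asin(t/4), sin(θ) = t/4, cos(θ) = sqrt(-t**2 + 16)/4 (absorbing any constant into C).

-t*sqrt(-t**2 + 16)/2 + 8*asin(t/4) + C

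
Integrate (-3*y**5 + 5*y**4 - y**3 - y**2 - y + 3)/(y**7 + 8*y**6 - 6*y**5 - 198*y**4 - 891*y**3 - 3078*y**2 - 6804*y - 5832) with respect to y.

-5701*log(y - 6)/116640 - 185*log(y + 2)/416 - 1471*log(y + 3)/1458 + 1111*log(y + 6)/720 - 427*log(y**2 + 9)/21060 + 887*atan(y/3)/10530 - 193/(81*y + 243) + C

Factor the denominator: (y - 6)*(y + 2)*(y + 3)**2*(y + 6)*(y**2 + 9).
Partial-fraction decomposition: -(427*y - 2661)/(10530*(y**2 + 9)) + 1111/(720*(y + 6)) - 1471/(1458*(y + 3)) + 193/(81*(y + 3)**2) - 185/(416*(y + 2)) - 5701/(116640*(y - 6)).
Integrate each term; A/(y−a) gives A·log|y−a|; the (By+D)/(y²+p²) term gives a log and an atan.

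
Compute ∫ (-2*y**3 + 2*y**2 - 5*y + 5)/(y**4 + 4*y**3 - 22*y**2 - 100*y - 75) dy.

-11*log(y - 5)/24 - 7*log(y + 1)/24 + 23*log(y + 3)/8 - 33*log(y + 5)/8 + C

Factor the denominator: (y - 5)*(y + 1)*(y + 3)*(y + 5).
Partial-fraction decomposition: -33/(8*(y + 5)) + 23/(8*(y + 3)) - 7/(24*(y + 1)) - 11/(24*(y - 5)).
Integrate each term: A/(y−a) contributes A·log|y−a|.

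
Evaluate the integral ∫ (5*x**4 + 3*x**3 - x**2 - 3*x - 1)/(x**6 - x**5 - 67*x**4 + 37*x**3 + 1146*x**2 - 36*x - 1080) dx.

408053*log(x - 6)/1940400 + log(x - 1)/700 - 3*log(x + 1)/1960 + 83*log(x + 5)/88 - 5813*log(x + 6)/5040 - 643/(420*x - 2520) + C

Factor the denominator: (x - 6)**2*(x - 1)*(x + 1)*(x + 5)*(x + 6).
Partial-fraction decomposition: -5813/(5040*(x + 6)) + 83/(88*(x + 5)) - 3/(1960*(x + 1)) + 1/(700*(x - 1)) + 408053/(1940400*(x - 6)) + 643/(420*(x - 6)**2).
Integrate each term; A/(x−a) gives A·log|x−a|; A/(x−a)² gives −A/(x−a).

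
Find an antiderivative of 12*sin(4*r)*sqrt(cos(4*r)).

-2*cos(4*r)**(3/2) + C

Let u = cos(4*r), so du = (-4*sin(4*r)) dr.
Rewriting, the integral becomes -3·∫ √u du = -3·(2/3)u^(3/2).
Substituting back, u = cos(4*r).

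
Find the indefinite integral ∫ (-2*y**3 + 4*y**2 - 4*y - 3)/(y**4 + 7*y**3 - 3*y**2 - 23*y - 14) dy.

Factor the denominator: (y - 2)*(y + 1)**2*(y + 7).
Partial-fraction decomposition: -907/(324*(y + 7)) + 101/(108*(y + 1)) - 7/(18*(y + 1)**2) - 11/(81*(y - 2)).
Integrate each term; A/(y−a) gives A·log|y−a|; A/(y−a)² gives −A/(y−a).

-11*log(y - 2)/81 + 101*log(y + 1)/108 - 907*log(y + 7)/324 + 7/(18*y + 18) + C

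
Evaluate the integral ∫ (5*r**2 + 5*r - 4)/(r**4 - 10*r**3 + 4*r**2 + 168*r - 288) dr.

Factor the denominator: (r - 6)**2*(r - 2)*(r + 4).
Partial-fraction decomposition: -7/(75*(r + 4)) + 13/(48*(r - 2)) - 71/(400*(r - 6)) + 103/(20*(r - 6)**2).
Integrate each term; A/(r−a) gives A·log|r−a|; A/(r−a)² gives −A/(r−a).

-71*log(r - 6)/400 + 13*log(r - 2)/48 - 7*log(r + 4)/75 - 103/(20*r - 120) + C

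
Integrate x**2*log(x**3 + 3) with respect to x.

Let u = x**3 + 3, so du = (3*x**2) dx.
The integral becomes (1/3)·∫ log(u) du; integrate by parts with u′=log(u), dv′=du.

x**3*log(x**3 + 3)/3 - x**3/3 + log(x**3 + 3) + C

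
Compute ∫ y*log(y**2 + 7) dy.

Let u = y**2 + 7, so du = (2*y) dy.
The integral becomes (1/2)·∫ log(u) du; integrate by parts with u′=log(u), dv′=du.

y**2*log(y**2 + 7)/2 - y**2/2 + 7*log(y**2 + 7)/2 + C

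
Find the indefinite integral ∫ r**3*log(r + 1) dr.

Use integration by parts with u = log(r + 1), dv = r**3 dr.
Then du = 1/(r + 1) dr and v = r**4/4.

r**4*log(r + 1)/4 - r**4/16 + r**3/12 - r**2/8 + r/4 - log(r + 1)/4 + C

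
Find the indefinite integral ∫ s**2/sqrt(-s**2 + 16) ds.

Substitute s = 4·sin(θ), so ds = 4·cos(θ) dθ and the radical becomes sqrt(-s**2 + 16) = 4·cos(θ) by the Pythagorean identity.
Integrate the resulting trig expression in θ, then back-substitute θ = asin(s/4), sin(θ) = s/4, cos(θ) = sqrt(-s**2 + 16)/4 (absorbing any constant into C).

-s*sqrt(-s**2 + 16)/2 + 8*asin(s/4) + C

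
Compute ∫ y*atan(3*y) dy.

Use integration by parts with u = arctan(3*y), dv = y dy.
Then du = 3/(9*y**2 + 1) dy.

y**2*atan(3*y)/2 - y/6 + atan(3*y)/18 + C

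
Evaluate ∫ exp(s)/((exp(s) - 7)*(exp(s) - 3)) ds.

log(exp(s) - 7)/4 - log(exp(s) - 3)/4 + C

Let u = e^s, du = e^s ds.
The integral becomes ∫ du/((u-7)(u-3)); decompose into partial fractions.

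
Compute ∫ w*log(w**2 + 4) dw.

Let u = w**2 + 4, so du = (2*w) dw.
The integral becomes (1/2)·∫ log(u) du; integrate by parts with u′=log(u), dv′=du.

w**2*log(w**2 + 4)/2 - w**2/2 + 2*log(w**2 + 4) + C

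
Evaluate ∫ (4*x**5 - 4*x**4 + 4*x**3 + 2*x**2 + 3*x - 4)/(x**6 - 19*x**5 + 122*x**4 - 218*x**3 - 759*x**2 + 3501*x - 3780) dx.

Factor the denominator: (x - 7)*(x - 5)*(x - 4)*(x - 3)**2*(x + 3).
Partial-fraction decomposition: 1399/(20160*(x + 3)) - 30533/(576*(x - 3)) - 779/(48*(x - 3)**2) + 3368/(21*(x - 4)) - 10561/(64*(x - 5)) + 59111/(960*(x - 7)).
Integrate each term; A/(x−a) gives A·log|x−a|; A/(x−a)² gives −A/(x−a).

59111*log(x - 7)/960 - 10561*log(x - 5)/64 + 3368*log(x - 4)/21 - 30533*log(x - 3)/576 + 1399*log(x + 3)/20160 + 779/(48*x - 144) + C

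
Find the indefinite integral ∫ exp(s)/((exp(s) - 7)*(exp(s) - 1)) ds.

Let u = e^s, du = e^s ds.
The integral becomes ∫ du/((u-7)(u-1)); decompose into partial fractions.

log(exp(s) - 7)/6 - log(exp(s) - 1)/6 + C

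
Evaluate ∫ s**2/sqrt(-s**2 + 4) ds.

-s*sqrt(-s**2 + 4)/2 + 2*asin(s/2) + C

Substitute s = 2·sin(θ), so ds = 2·cos(θ) dθ and the radical becomes sqrt(-s**2 + 4) = 2·cos(θ) by the Pythagorean identity.
Integrate the resulting trig expression in θ, then back-substitute θ = asin(s/2), sin(θ) = s/2, cos(θ) = sqrt(-s**2 + 4)/2 (absorbing any constant into C).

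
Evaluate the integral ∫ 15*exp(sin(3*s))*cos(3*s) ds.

5*exp(sin(3*s)) + C

Let u = sin(3*s), so du = (3*cos(3*s)) ds.
Rewriting, the integral becomes 5·∫ e^u du = 5·e^u.
Substituting back, u = sin(3*s).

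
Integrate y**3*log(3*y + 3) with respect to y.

Use integration by parts with u = log(3*y + 3), dv = y**3 dy.
Then du = 3/(3*y + 3) dy and v = y**4/4.

y**4*log(3*y + 3)/4 - y**4/16 + y**3/12 - y**2/8 + y/4 - log(y + 1)/4 + C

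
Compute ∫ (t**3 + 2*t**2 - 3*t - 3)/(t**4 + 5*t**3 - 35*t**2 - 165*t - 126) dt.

89*log(t - 6)/273 - log(t + 1)/84 - log(t + 3)/24 + 227*log(t + 7)/312 + C

Factor the denominator: (t - 6)*(t + 1)*(t + 3)*(t + 7).
Partial-fraction decomposition: 227/(312*(t + 7)) - 1/(24*(t + 3)) - 1/(84*(t + 1)) + 89/(273*(t - 6)).
Integrate each term: A/(t−a) contributes A·log|t−a|.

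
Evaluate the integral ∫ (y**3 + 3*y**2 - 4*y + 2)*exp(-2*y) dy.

Use integration by parts with u = y**3 + 3*y**2 - 4*y + 2, dv = exp(-2*y) dy, so v = -exp(-2*y)/2.
Apply parts 3 times (tabular method): alternate signs, differentiate u down to 0, integrate dv up.

(-4*y**3 - 18*y**2 - 2*y - 9)*exp(-2*y)/8 + C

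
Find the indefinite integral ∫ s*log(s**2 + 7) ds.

s**2*log(s**2 + 7)/2 - s**2/2 + 7*log(s**2 + 7)/2 + C

Let u = s**2 + 7, so du = (2*s) ds.
The integral becomes (1/2)·∫ log(u) du; integrate by parts with u′=log(u), dv′=du.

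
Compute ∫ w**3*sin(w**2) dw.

Let u = w², du = 2w dw; rewrite as (1/2)∫ u^1·sin(1u) du.
Now integrate by parts 1 time.

-w**2*cos(w**2)/2 + sin(w**2)/2 + C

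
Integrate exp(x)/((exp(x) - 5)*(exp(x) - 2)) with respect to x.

Let u = e^x, du = e^x dx.
The integral becomes ∫ du/((u-5)(u-2)); decompose into partial fractions.

log(exp(x) - 5)/3 - log(exp(x) - 2)/3 + C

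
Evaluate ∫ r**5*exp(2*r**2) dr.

Let u = r², du = 2r dr; rewrite as (1/2)∫ u^2·exp(2u) du.
Now integrate by parts 2 times.

(2*r**4 - 2*r**2 + 1)*exp(2*r**2)/8 + C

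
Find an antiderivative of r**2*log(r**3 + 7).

r**3*log(r**3 + 7)/3 - r**3/3 + 7*log(r**3 + 7)/3 + C

Let u = r**3 + 7, so du = (3*r**2) dr.
The integral becomes (1/3)·∫ log(u) du; integrate by parts with u′=log(u), dv′=du.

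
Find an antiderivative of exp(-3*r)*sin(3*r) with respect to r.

-exp(-3*r)*sin(3*r)/6 - exp(-3*r)*cos(3*r)/6 + C

Let I denote the integral. Integrate by parts with u = sin(3*r), dv = exp(-3*r) dr, so v = -exp(-3*r)/3: I = -exp(-3*r)*sin(3*r)/3 + ∫ exp(-3*r)*cos(3*r) dr.
Apply parts again with u = cos(3*r), dv = exp(-3*r) dr: ∫ exp(-3*r)*cos(3*r) dr = -exp(-3*r)*cos(3*r)/3 − I. Substituting back brings back I: I = -exp(-3*r)*sin(3*r)/3 - exp(-3*r)*cos(3*r)/3 − I.
Solving for I: (1 + 1)·I equals the remaining terms, so I = (1/2)·(-exp(-3*r)*sin(3*r)/3 - exp(-3*r)*cos(3*r)/3).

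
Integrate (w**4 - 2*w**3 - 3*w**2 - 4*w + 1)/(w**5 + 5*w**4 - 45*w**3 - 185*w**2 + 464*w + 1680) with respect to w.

Factor the denominator: (w - 5)*(w - 4)*(w + 3)*(w + 4)*(w + 7).
Partial-fraction decomposition: 2969/(1584*(w + 7)) - 353/(216*(w + 4)) + 121/(224*(w + 3)) - 65/(616*(w - 4)) + 281/(864*(w - 5)).
Integrate each term: A/(w−a) contributes A·log|w−a|.

281*log(w - 5)/864 - 65*log(w - 4)/616 + 121*log(w + 3)/224 - 353*log(w + 4)/216 + 2969*log(w + 7)/1584 + C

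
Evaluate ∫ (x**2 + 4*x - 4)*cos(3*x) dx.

x**2*sin(3*x)/3 + 4*x*sin(3*x)/3 + 2*x*cos(3*x)/9 - 38*sin(3*x)/27 + 4*cos(3*x)/9 + C

Use integration by parts with u = x**2 + 4*x - 4, dv = cos(3*x) dx, so v = sin(3*x)/3.
Apply parts 2 times (tabular method): alternate signs, differentiate u down to 0, integrate dv up.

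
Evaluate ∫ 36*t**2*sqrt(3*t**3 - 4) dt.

Let u = 3*t**3 - 4, so du = (9*t**2) dt.
Rewriting, the integral becomes 4·∫ √u du = 4·(2/3)u^(3/2).
Substituting back, u = 3*t**3 - 4.

8*(3*t**3 - 4)**(3/2)/3 + C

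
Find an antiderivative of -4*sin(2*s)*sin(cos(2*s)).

Let u = cos(2*s), so du = (-2*sin(2*s)) ds.
Rewriting, the integral becomes 2·∫ sin(u) du = 2·-cos(u).
Substituting back, u = cos(2*s).

-2*cos(cos(2*s)) + C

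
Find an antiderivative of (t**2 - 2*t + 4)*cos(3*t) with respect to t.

Use integration by parts with u = t**2 - 2*t + 4, dv = cos(3*t) dt, so v = sin(3*t)/3.
Apply parts 2 times (tabular method): alternate signs, differentiate u down to 0, integrate dv up.

t**2*sin(3*t)/3 - 2*t*sin(3*t)/3 + 2*t*cos(3*t)/9 + 34*sin(3*t)/27 - 2*cos(3*t)/9 + C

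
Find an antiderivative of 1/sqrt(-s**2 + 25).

asin(s/5) + C

Substitute s = 5·sin(θ), so ds = 5·cos(θ) dθ and the radical becomes sqrt(-s**2 + 25) = 5·cos(θ) by the Pythagorean identity.
Integrate the resulting trig expression in θ, then back-substitute θ = asin(s/5), sin(θ) = s/5, cos(θ) = sqrt(-s**2 + 25)/5 (absorbing any constant into C).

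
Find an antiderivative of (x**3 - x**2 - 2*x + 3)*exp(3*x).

(9*x**3 - 18*x**2 - 6*x + 29)*exp(3*x)/27 + C

Use integration by parts with u = x**3 - x**2 - 2*x + 3, dv = exp(3*x) dx, so v = exp(3*x)/3.
Apply parts 3 times (tabular method): alternate signs, differentiate u down to 0, integrate dv up.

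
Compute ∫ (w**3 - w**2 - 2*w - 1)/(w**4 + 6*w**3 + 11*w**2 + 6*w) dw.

-log(w)/6 + log(w + 1)/2 - 9*log(w + 2)/2 + 31*log(w + 3)/6 + C

Factor the denominator: w*(w + 1)*(w + 2)*(w + 3).
Partial-fraction decomposition: 31/(6*(w + 3)) - 9/(2*(w + 2)) + 1/(2*(w + 1)) - 1/(6*w).
Integrate each term: A/(w−a) contributes A·log|w−a|.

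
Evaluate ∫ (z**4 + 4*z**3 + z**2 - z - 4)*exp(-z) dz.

Use integration by parts with u = z**4 + 4*z**3 + z**2 - z - 4, dv = exp(-z) dz, so v = -exp(-z).
Apply parts 4 times (tabular method): alternate signs, differentiate u down to 0, integrate dv up.

(-z**4 - 8*z**3 - 25*z**2 - 49*z - 45)*exp(-z) + C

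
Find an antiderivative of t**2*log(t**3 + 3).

t**3*log(t**3 + 3)/3 - t**3/3 + log(t**3 + 3) + C

Let u = t**3 + 3, so du = (3*t**2) dt.
The integral becomes (1/3)·∫ log(u) du; integrate by parts with u′=log(u), dv′=du.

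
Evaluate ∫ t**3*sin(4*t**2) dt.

Let u = t², du = 2t dt; rewrite as (1/2)∫ u^1·sin(4u) du.
Now integrate by parts 1 time.

-t**2*cos(4*t**2)/8 + sin(4*t**2)/32 + C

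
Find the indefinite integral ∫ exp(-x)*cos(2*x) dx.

2*exp(-x)*sin(2*x)/5 - exp(-x)*cos(2*x)/5 + C

Let I denote the integral. Integrate by parts with u = cos(2*x), dv = exp(-x) dx, so v = -exp(-x): I = -exp(-x)*cos(2*x) − 2·∫ exp(-x)*sin(2*x) dx.
Apply parts again with u = sin(2*x), dv = exp(-x) dx: ∫ exp(-x)*sin(2*x) dx = -exp(-x)*sin(2*x) + 2·I. Substituting back brings back I: I = 2*exp(-x)*sin(2*x) - exp(-x)*cos(2*x) − 4·I.
Solving for I: (1 + 4)·I equals the remaining terms, so I = (1/5)·(2*exp(-x)*sin(2*x) - exp(-x)*cos(2*x)).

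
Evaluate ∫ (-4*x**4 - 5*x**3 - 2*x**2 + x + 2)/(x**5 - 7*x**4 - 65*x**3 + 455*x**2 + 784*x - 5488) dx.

Factor the denominator: (x - 7)**2*(x - 4)*(x + 4)*(x + 7).
Partial-fraction decomposition: -666/(539*(x + 7)) + 123/(484*(x + 4)) - 685/(396*(x - 4)) - 68767/(53361*(x - 7)) - 5704/(231*(x - 7)**2).
Integrate each term; A/(x−a) gives A·log|x−a|; A/(x−a)² gives −A/(x−a).

-68767*log(x - 7)/53361 - 685*log(x - 4)/396 + 123*log(x + 4)/484 - 666*log(x + 7)/539 + 5704/(231*x - 1617) + C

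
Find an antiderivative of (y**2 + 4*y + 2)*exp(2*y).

Use integration by parts with u = y**2 + 4*y + 2, dv = exp(2*y) dy, so v = exp(2*y)/2.
Apply parts 2 times (tabular method): alternate signs, differentiate u down to 0, integrate dv up.

(2*y**2 + 6*y + 1)*exp(2*y)/4 + C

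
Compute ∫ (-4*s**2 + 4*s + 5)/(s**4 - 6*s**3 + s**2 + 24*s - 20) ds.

-25*log(s - 5)/28 + log(s - 2)/4 + 5*log(s - 1)/12 + 19*log(s + 2)/84 + C

Factor the denominator: (s - 5)*(s - 2)*(s - 1)*(s + 2).
Partial-fraction decomposition: 19/(84*(s + 2)) + 5/(12*(s - 1)) + 1/(4*(s - 2)) - 25/(28*(s - 5)).
Integrate each term: A/(s−a) contributes A·log|s−a|.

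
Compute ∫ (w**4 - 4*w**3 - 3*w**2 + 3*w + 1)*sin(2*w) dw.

Use integration by parts with u = w**4 - 4*w**3 - 3*w**2 + 3*w + 1, dv = sin(2*w) dw, so v = -cos(2*w)/2.
Apply parts 4 times (tabular method): alternate signs, differentiate u down to 0, integrate dv up.

-w**4*cos(2*w)/2 + w**3*sin(2*w) + 2*w**3*cos(2*w) - 3*w**2*sin(2*w) + 3*w**2*cos(2*w) - 3*w*sin(2*w) - 9*w*cos(2*w)/2 + 9*sin(2*w)/4 - 2*cos(2*w) + C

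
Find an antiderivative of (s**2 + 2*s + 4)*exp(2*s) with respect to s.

Use integration by parts with u = s**2 + 2*s + 4, dv = exp(2*s) ds, so v = exp(2*s)/2.
Apply parts 2 times (tabular method): alternate signs, differentiate u down to 0, integrate dv up.

(2*s**2 + 2*s + 7)*exp(2*s)/4 + C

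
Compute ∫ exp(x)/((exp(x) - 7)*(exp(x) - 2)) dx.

log(exp(x) - 7)/5 - log(exp(x) - 2)/5 + C

Let u = e^x, du = e^x dx.
The integral becomes ∫ du/((u-2)(u-7)); decompose into partial fractions.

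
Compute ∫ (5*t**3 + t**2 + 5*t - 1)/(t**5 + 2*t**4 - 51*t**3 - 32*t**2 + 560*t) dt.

Factor the denominator: t*(t - 5)*(t - 4)*(t + 4)*(t + 7).
Partial-fraction decomposition: -851/(1386*(t + 7)) + 325/(864*(t + 4)) - 355/(352*(t - 4)) + 337/(270*(t - 5)) - 1/(560*t).
Integrate each term: A/(t−a) contributes A·log|t−a|.

-log(t)/560 + 337*log(t - 5)/270 - 355*log(t - 4)/352 + 325*log(t + 4)/864 - 851*log(t + 7)/1386 + C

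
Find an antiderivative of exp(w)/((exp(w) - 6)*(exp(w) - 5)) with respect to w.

log(exp(w) - 6) - log(exp(w) - 5) + C

Let u = e^w, du = e^w dw.
The integral becomes ∫ du/((u-6)(u-5)); decompose into partial fractions.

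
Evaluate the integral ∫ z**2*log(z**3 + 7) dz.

z**3*log(z**3 + 7)/3 - z**3/3 + 7*log(z**3 + 7)/3 + C

Let u = z**3 + 7, so du = (3*z**2) dz.
The integral becomes (1/3)·∫ log(u) du; integrate by parts with u′=log(u), dv′=du.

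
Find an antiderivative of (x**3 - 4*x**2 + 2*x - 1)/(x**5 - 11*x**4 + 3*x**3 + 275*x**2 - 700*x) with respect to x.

log(x)/700 + 20*log(x - 7)/63 - 17*log(x - 5)/50 + 7*log(x - 4)/108 - 59*log(x + 5)/1350 + C

Factor the denominator: x*(x - 7)*(x - 5)*(x - 4)*(x + 5).
Partial-fraction decomposition: -59/(1350*(x + 5)) + 7/(108*(x - 4)) - 17/(50*(x - 5)) + 20/(63*(x - 7)) + 1/(700*x).
Integrate each term: A/(x−a) contributes A·log|x−a|.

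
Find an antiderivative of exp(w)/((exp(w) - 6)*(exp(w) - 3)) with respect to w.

Let u = e^w, du = e^w dw.
The integral becomes ∫ du/((u-3)(u-6)); decompose into partial fractions.

log(exp(w) - 6)/3 - log(exp(w) - 3)/3 + C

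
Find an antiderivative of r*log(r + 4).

r**2*log(r + 4)/2 - r**2/4 + 2*r - 8*log(r + 4) + C

Use integration by parts with u = log(r + 4), dv = r dr.
Then du = 1/(r + 4) dr and v = r**2/2.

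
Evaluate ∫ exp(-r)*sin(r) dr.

Let I denote the integral. Integrate by parts with u = sin(r), dv = exp(-r) dr, so v = -exp(-r): I = -exp(-r)*sin(r) + ∫ exp(-r)*cos(r) dr.
Apply parts again with u = cos(r), dv = exp(-r) dr: ∫ exp(-r)*cos(r) dr = -exp(-r)*cos(r) − I. Substituting back brings back I: I = -exp(-r)*sin(r) - exp(-r)*cos(r) − I.
Solving for I: (1 + 1)·I equals the remaining terms, so I = (1/2)·(-exp(-r)*sin(r) - exp(-r)*cos(r)).

-exp(-r)*sin(r)/2 - exp(-r)*cos(r)/2 + C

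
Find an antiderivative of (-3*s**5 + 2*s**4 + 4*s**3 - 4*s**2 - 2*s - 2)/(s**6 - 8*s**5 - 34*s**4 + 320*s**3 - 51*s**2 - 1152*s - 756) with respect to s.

-44459*log(s - 7)/3328 + 10015*log(s - 6)/882 - 503*log(s - 3)/1728 + 1667*log(s + 1)/313600 - 12461*log(s + 6)/17550 - 3/(1120*s + 1120) + C

Factor the denominator: (s - 7)*(s - 6)*(s - 3)*(s + 1)**2*(s + 6).
Partial-fraction decomposition: -12461/(17550*(s + 6)) + 1667/(313600*(s + 1)) + 3/(1120*(s + 1)**2) - 503/(1728*(s - 3)) + 10015/(882*(s - 6)) - 44459/(3328*(s - 7)).
Integrate each term; A/(s−a) gives A·log|s−a|; A/(s−a)² gives −A/(s−a).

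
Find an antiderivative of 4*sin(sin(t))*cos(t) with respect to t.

Let u = sin(t), so du = (cos(t)) dt.
Rewriting, the integral becomes 4·∫ sin(u) du = 4·-cos(u).
Substituting back, u = sin(t).

-4*cos(sin(t)) + C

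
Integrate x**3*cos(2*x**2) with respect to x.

x**2*sin(2*x**2)/4 + cos(2*x**2)/8 + C

Let u = x², du = 2x dx; rewrite as (1/2)∫ u^1·cos(2u) du.
Now integrate by parts 1 time.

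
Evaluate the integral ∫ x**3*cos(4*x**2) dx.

Let u = x², du = 2x dx; rewrite as (1/2)∫ u^1·cos(4u) du.
Now integrate by parts 1 time.

x**2*sin(4*x**2)/8 + cos(4*x**2)/32 + C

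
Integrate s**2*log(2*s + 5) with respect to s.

Use integration by parts with u = log(2*s + 5), dv = s**2 ds.
Then du = 2/(2*s + 5) ds and v = s**3/3.

s**3*log(2*s + 5)/3 - s**3/9 + 5*s**2/12 - 25*s/12 + 125*log(2*s + 5)/24 + C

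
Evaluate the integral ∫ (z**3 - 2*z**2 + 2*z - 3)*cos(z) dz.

Use integration by parts with u = z**3 - 2*z**2 + 2*z - 3, dv = cos(z) dz, so v = sin(z).
Apply parts 3 times (tabular method): alternate signs, differentiate u down to 0, integrate dv up.

z**3*sin(z) - 2*z**2*sin(z) + 3*z**2*cos(z) - 4*z*sin(z) - 4*z*cos(z) + sin(z) - 4*cos(z) + C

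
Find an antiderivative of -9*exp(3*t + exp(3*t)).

Let u = exp(3*t), so du = (3*exp(3*t)) dt.
Rewriting, the integral becomes -3·∫ e^u du = -3·e^u.
Substituting back, u = exp(3*t).

-3*exp(exp(3*t)) + C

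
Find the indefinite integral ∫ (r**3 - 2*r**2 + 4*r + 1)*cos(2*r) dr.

Use integration by parts with u = r**3 - 2*r**2 + 4*r + 1, dv = cos(2*r) dr, so v = sin(2*r)/2.
Apply parts 3 times (tabular method): alternate signs, differentiate u down to 0, integrate dv up.

r**3*sin(2*r)/2 - r**2*sin(2*r) + 3*r**2*cos(2*r)/4 + 5*r*sin(2*r)/4 - r*cos(2*r) + sin(2*r) + 5*cos(2*r)/8 + C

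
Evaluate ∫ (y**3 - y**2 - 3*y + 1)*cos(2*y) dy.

y**3*sin(2*y)/2 - y**2*sin(2*y)/2 + 3*y**2*cos(2*y)/4 - 9*y*sin(2*y)/4 - y*cos(2*y)/2 + 3*sin(2*y)/4 - 9*cos(2*y)/8 + C

Use integration by parts with u = y**3 - y**2 - 3*y + 1, dv = cos(2*y) dy, so v = sin(2*y)/2.
Apply parts 3 times (tabular method): alternate signs, differentiate u down to 0, integrate dv up.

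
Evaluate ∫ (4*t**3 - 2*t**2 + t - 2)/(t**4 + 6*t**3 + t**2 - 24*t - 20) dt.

2*log(t - 2)/7 + 3*log(t + 1)/4 - 11*log(t + 2)/3 + 557*log(t + 5)/84 + C

Factor the denominator: (t - 2)*(t + 1)*(t + 2)*(t + 5).
Partial-fraction decomposition: 557/(84*(t + 5)) - 11/(3*(t + 2)) + 3/(4*(t + 1)) + 2/(7*(t - 2)).
Integrate each term: A/(t−a) contributes A·log|t−a|.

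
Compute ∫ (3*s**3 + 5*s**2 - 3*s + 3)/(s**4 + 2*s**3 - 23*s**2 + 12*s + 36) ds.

Factor the denominator: (s - 3)*(s - 2)*(s + 1)*(s + 6).
Partial-fraction decomposition: 149/(120*(s + 6)) + 2/(15*(s + 1)) - 41/(24*(s - 2)) + 10/(3*(s - 3)).
Integrate each term: A/(s−a) contributes A·log|s−a|.

10*log(s - 3)/3 - 41*log(s - 2)/24 + 2*log(s + 1)/15 + 149*log(s + 6)/120 + C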